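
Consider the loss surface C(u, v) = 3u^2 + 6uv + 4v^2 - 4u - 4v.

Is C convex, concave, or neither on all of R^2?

C is quadratic, so its Hessian is the constant matrix H = [[6, 6], [6, 8]].
det(H) = 12, tr(H) = 14.
det(H) > 0 and tr(H) > 0, so H is positive definite everywhere: convex.

convex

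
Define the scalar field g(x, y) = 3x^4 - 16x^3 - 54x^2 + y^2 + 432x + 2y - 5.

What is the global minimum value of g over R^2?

-1113

g(x,y) separates as P(x) + Q(y) − 5, so its minimum is min P + min Q − 5.
P'(x) = 12(x - 4)(x - 3)(x + 3) vanishes at x ∈ {-3, 3, 4}; Q'(y) = 2y + 2 vanishes at y ∈ {-1}.
Local minima of P (where P''>0): P(-3)=-1107, P(4)=608. Local minima of Q: Q(-1)=-1.
So the global minimum of g is P(-3) + Q(-1) − 5 = -1107 − 1 − 5 = -1113, attained at (-3, -1).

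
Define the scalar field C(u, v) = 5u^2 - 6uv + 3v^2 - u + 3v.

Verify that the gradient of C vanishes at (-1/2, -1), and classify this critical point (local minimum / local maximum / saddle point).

local minimum

∇C = (10u - 6v - 1, -6u + 6v + 3); substituting (-1/2, -1) gives ∇C = (0, 0), so (-1/2, -1) is indeed a critical point.
The Hessian of C is constant: H = [[10, -6], [-6, 6]].
det(H) = 10·6 − (-6)² = 24.
det(H) > 0 and tr(H) = 16 > 0, so H is positive definite and the point is a local minimum.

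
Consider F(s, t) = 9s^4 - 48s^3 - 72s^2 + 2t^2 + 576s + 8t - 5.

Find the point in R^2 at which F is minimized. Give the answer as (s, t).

F(s,t) separates as P(s) + Q(t) − 5, so its minimum is min P + min Q − 5.
P'(s) = 36(s - 4)(s - 2)(s + 2) vanishes at s ∈ {-2, 2, 4}; Q'(t) = 4(t + 2) vanishes at t ∈ {-2}.
Local minima of P (where P''>0): P(-2)=-912, P(4)=384. Local minima of Q: Q(-2)=-8.
So the global minimum of F is P(-2) + Q(-2) − 5 = -912 − 8 − 5 = -925, attained at (-2, -2).

(-2, -2)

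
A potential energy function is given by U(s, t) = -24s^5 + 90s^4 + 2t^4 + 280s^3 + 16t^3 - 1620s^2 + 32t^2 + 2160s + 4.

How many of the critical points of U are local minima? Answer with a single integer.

U separates as a function of s plus a function of t, so ∇U=0 decouples.
∂U/∂s = -120(s - 3)(s - 2)(s - 1)(s + 3) = 0 at s ∈ {-3, 1, 2, 3}; ∂U/∂t = 8t(t + 2)(t + 4) = 0 at t ∈ {-4, -2, 0}.
The Hessian is diagonal: diag(U_ss, U_tt). Second derivatives: U_ss(-3)=14400, U_ss(1)=-960, U_ss(2)=600, U_ss(3)=-1440; U_tt(-4)=64, U_tt(-2)=-32, U_tt(0)=64.
Local minima occur where both diagonal entries positive: (-3, -4), (-3, 0), (2, -4), (2, 0). Count: 4.

4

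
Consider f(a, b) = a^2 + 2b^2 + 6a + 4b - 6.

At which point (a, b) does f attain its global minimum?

(-3, -1)

f(a,b) separates as P(a) + Q(b) − 6, so its minimum is min P + min Q − 6.
P'(a) = 2a + 6 vanishes at a ∈ {-3}; Q'(b) = 4b + 4 vanishes at b ∈ {-1}.
Local minima of P (where P''>0): P(-3)=-9. Local minima of Q: Q(-1)=-2.
So the global minimum of f is P(-3) + Q(-1) − 6 = -9 − 2 − 6 = -17, attained at (-3, -1).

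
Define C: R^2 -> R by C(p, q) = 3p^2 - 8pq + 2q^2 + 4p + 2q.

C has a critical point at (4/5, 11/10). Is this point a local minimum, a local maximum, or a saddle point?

saddle point

The Hessian of C is constant: H = [[6, -8], [-8, 4]].
det(H) = 6·4 − (-8)² = -40.
Since det(H) < 0, H is indefinite and the critical point is a saddle point.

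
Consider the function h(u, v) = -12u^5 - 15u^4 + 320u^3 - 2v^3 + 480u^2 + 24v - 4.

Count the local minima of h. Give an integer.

2

h separates as a function of u plus a function of v, so ∇h=0 decouples.
∂h/∂u = -60u(u - 4)(u + 1)(u + 4) = 0 at u ∈ {-4, -1, 0, 4}; ∂h/∂v = -6(v - 2)(v + 2) = 0 at v ∈ {-2, 2}.
The Hessian is diagonal: diag(h_uu, h_vv). Second derivatives: h_uu(-4)=5760, h_uu(-1)=-900, h_uu(0)=960, h_uu(4)=-9600; h_vv(-2)=24, h_vv(2)=-24.
Local minima occur where both diagonal entries positive: (-4, -2), (0, -2). Count: 2.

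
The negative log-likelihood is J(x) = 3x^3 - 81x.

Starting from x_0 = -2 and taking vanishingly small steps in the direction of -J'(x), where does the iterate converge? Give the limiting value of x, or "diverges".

3

J'(x) = 9(x - 3)(x + 3), so J'(-2) = -45.
Gradient descent moves in the -J' direction, i.e. x is increasing.
The nearest critical point in that direction is x = 3, where J'' = 54 > 0 (a local minimum). The iterate converges there.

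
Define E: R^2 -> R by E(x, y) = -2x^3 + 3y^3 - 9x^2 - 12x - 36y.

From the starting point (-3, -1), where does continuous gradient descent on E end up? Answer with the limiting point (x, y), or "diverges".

(-2, 2)

E is separable, so gradient descent decouples: x follows -∂E/∂x, y follows -∂E/∂y.
∂E/∂x = -6(x + 1)(x + 2); at x=-3 this is -12, so x increases.
∂E/∂y = 9(y - 2)(y + 2); at y=-1 this is -27, so y increases.
x converges to its nearest critical value -2 (a local min of the x-part); y converges to 2. The iterate converges to (-2, 2).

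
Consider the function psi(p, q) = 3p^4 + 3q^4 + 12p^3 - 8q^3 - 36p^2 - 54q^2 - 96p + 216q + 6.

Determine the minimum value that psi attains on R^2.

psi(p,q) separates as A(p) + B(q) + 6, so its minimum is min A + min B + 6.
A'(p) = 12(p - 2)(p + 1)(p + 4) vanishes at p ∈ {-4, -1, 2}; B'(q) = 12(q - 3)(q - 2)(q + 3) vanishes at q ∈ {-3, 2, 3}.
Local minima of A (where A''>0): A(-4)=-192, A(2)=-192. Local minima of B: B(-3)=-675, B(3)=189.
So the global minimum of psi is A(-4) + B(-3) + 6 = -192 − 675 + 6 = -861, attained at (-4, -3).

-861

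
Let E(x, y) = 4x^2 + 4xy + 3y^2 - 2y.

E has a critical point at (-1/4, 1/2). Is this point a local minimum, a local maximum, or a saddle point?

The Hessian of E is constant: H = [[8, 4], [4, 6]].
det(H) = 8·6 − 4² = 32.
det(H) > 0 and tr(H) = 14 > 0, so H is positive definite and the point is a local minimum.

local minimum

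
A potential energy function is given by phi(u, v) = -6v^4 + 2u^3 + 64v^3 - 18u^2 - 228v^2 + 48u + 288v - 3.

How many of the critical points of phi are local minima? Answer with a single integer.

1

phi separates as a function of u plus a function of v, so ∇phi=0 decouples.
∂phi/∂u = 6(u - 4)(u - 2) = 0 at u ∈ {2, 4}; ∂phi/∂v = -24(v - 4)(v - 3)(v - 1) = 0 at v ∈ {1, 3, 4}.
The Hessian is diagonal: diag(phi_uu, phi_vv). Second derivatives: phi_uu(2)=-12, phi_uu(4)=12; phi_vv(1)=-144, phi_vv(3)=48, phi_vv(4)=-72.
Local minima occur where both diagonal entries positive: (4, 3). Count: 1.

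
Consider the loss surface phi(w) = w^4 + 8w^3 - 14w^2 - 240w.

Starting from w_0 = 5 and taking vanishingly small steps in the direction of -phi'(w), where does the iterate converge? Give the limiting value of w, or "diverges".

phi'(w) = 4(w - 3)(w + 4)(w + 5), so phi'(5) = 720.
Gradient descent moves in the -phi' direction, i.e. w is decreasing.
The nearest critical point in that direction is w = 3, where phi'' = 224 > 0 (a local minimum). The iterate converges there.

3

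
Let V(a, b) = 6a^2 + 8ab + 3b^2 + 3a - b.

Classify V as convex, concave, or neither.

V is quadratic, so its Hessian is the constant matrix H = [[12, 8], [8, 6]].
det(H) = 8, tr(H) = 18.
det(H) > 0 and tr(H) > 0, so H is positive definite everywhere: convex.

convex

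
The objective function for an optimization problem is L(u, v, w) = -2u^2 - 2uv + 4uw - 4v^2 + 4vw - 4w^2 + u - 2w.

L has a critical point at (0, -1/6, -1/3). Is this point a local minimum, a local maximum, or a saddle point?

The Hessian is constant: H = [[-4, -2, 4], [-2, -8, 4], [4, 4, -8]].
Leading principal minors: Δ₁ = -4, Δ₂ = 28, Δ₃ = -96.
The minors alternate sign starting negative (−, +, −), so H is negative definite: a local maximum.

local maximum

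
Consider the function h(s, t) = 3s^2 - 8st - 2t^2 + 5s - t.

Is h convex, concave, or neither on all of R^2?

h is quadratic, so its Hessian is the constant matrix H = [[6, -8], [-8, -4]].
det(H) = -88, tr(H) = 2.
det(H) < 0, so H is indefinite: neither convex nor concave.

neither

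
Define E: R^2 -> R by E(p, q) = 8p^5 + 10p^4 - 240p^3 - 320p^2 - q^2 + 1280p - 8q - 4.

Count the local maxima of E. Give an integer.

2

E separates as a function of p plus a function of q, so ∇E=0 decouples.
∂E/∂p = 40(p - 4)(p - 1)(p + 2)(p + 4) = 0 at p ∈ {-4, -2, 1, 4}; ∂E/∂q = -2(q + 4) = 0 at q ∈ {-4}.
The Hessian is diagonal: diag(E_pp, E_qq). Second derivatives: E_pp(-4)=-3200, E_pp(-2)=1440, E_pp(1)=-1800, E_pp(4)=5760; E_qq(-4)=-2.
Local maxima occur where both diagonal entries negative: (-4, -4), (1, -4). Count: 2.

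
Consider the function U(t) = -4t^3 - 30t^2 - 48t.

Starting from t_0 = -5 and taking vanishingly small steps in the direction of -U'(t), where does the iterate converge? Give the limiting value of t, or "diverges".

-4

U'(t) = -12(t + 1)(t + 4), so U'(-5) = -48.
Gradient descent moves in the -U' direction, i.e. t is increasing.
The nearest critical point in that direction is t = -4, where U'' = 36 > 0 (a local minimum). The iterate converges there.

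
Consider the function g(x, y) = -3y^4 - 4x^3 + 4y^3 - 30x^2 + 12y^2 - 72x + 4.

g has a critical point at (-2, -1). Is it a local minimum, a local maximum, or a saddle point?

The mixed partial ∂²g/∂x∂y is 0, so the Hessian at any point is diag(g_xx, g_yy) = diag(-12(2x + 5), 12(-3y^2 + 2y + 2)).
At (-2, -1): H = diag(-12, -36).
Both eigenvalues are negative, so H is negative definite: a local maximum.

local maximum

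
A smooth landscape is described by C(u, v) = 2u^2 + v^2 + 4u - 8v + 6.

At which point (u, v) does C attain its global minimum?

(-1, 4)

C(u,v) separates as P(u) + Q(v) + 6, so its minimum is min P + min Q + 6.
P'(u) = 4u + 4 vanishes at u ∈ {-1}; Q'(v) = 2v - 8 vanishes at v ∈ {4}.
Local minima of P (where P''>0): P(-1)=-2. Local minima of Q: Q(4)=-16.
So the global minimum of C is P(-1) + Q(4) + 6 = -2 − 16 + 6 = -12, attained at (-1, 4).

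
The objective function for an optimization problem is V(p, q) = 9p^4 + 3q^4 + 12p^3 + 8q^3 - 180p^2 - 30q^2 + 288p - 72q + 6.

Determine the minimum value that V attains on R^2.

-2642

V(p,q) separates as A(p) + B(q) + 6, so its minimum is min A + min B + 6.
A'(p) = 36(p - 2)(p - 1)(p + 4) vanishes at p ∈ {-4, 1, 2}; B'(q) = 12(q - 2)(q + 1)(q + 3) vanishes at q ∈ {-3, -1, 2}.
Local minima of A (where A''>0): A(-4)=-2496, A(2)=96. Local minima of B: B(-3)=-27, B(2)=-152.
So the global minimum of V is A(-4) + B(2) + 6 = -2496 − 152 + 6 = -2642, attained at (-4, 2).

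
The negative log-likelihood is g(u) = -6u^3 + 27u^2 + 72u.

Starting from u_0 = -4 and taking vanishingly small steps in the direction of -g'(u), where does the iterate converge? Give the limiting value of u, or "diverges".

-1

g'(u) = -18(u - 4)(u + 1), so g'(-4) = -432.
Gradient descent moves in the -g' direction, i.e. u is increasing.
The nearest critical point in that direction is u = -1, where g'' = 90 > 0 (a local minimum). The iterate converges there.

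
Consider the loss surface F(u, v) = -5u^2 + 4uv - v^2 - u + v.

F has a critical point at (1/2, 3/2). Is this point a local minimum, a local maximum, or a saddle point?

local maximum

The Hessian of F is constant: H = [[-10, 4], [4, -2]].
det(H) = (-10)·(-2) − 4² = 4.
det(H) > 0 and tr(H) = -12 < 0, so H is negative definite and the point is a local maximum.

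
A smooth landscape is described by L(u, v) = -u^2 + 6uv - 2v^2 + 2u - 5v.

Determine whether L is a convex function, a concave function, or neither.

L is quadratic, so its Hessian is the constant matrix H = [[-2, 6], [6, -4]].
det(H) = -28, tr(H) = -6.
det(H) < 0, so H is indefinite: neither convex nor concave.

neither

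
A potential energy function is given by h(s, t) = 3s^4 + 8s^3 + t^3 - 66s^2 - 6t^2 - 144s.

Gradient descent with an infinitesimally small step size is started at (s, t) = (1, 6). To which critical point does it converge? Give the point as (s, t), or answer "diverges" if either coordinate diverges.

h is separable, so gradient descent decouples: s follows -∂h/∂s, t follows -∂h/∂t.
∂h/∂s = 12(s - 3)(s + 1)(s + 4); at s=1 this is -240, so s increases.
∂h/∂t = 3t(t - 4); at t=6 this is 36, so t decreases.
s converges to its nearest critical value 3 (a local min of the s-part); t converges to 4. The iterate converges to (3, 4).

(3, 4)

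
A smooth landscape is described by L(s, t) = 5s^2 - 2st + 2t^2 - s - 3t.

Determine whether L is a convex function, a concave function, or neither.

L is quadratic, so its Hessian is the constant matrix H = [[10, -2], [-2, 4]].
det(H) = 36, tr(H) = 14.
det(H) > 0 and tr(H) > 0, so H is positive definite everywhere: convex.

convex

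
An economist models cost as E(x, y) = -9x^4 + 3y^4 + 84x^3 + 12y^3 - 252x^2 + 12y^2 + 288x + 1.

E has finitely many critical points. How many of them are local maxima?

E separates as a function of x plus a function of y, so ∇E=0 decouples.
∂E/∂x = -36(x - 4)(x - 2)(x - 1) = 0 at x ∈ {1, 2, 4}; ∂E/∂y = 12y(y + 1)(y + 2) = 0 at y ∈ {-2, -1, 0}.
The Hessian is diagonal: diag(E_xx, E_yy). Second derivatives: E_xx(1)=-108, E_xx(2)=72, E_xx(4)=-216; E_yy(-2)=24, E_yy(-1)=-12, E_yy(0)=24.
Local maxima occur where both diagonal entries negative: (1, -1), (4, -1). Count: 2.

2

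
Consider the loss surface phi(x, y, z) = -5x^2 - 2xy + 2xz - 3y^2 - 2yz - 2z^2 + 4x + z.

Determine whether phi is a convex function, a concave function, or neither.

phi is quadratic, so its Hessian is the constant matrix H = [[-10, -2, 2], [-2, -6, -2], [2, -2, -4]].
Leading principal minors: -10, 56, -144.
Signs alternate −, +, − ⇒ H ≺ 0 ⇒ concave.

concave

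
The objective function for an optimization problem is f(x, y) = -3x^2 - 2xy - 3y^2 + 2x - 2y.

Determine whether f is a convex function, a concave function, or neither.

concave

f is quadratic, so its Hessian is the constant matrix H = [[-6, -2], [-2, -6]].
det(H) = 32, tr(H) = -12.
det(H) > 0 and tr(H) < 0, so H is negative definite everywhere: concave.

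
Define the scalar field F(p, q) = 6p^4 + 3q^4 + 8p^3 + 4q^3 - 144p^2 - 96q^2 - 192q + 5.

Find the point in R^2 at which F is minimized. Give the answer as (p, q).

(-4, 4)

F(p,q) separates as A(p) + B(q) + 5, so its minimum is min A + min B + 5.
A'(p) = 24p(p - 3)(p + 4) vanishes at p ∈ {-4, 0, 3}; B'(q) = 12(q - 4)(q + 1)(q + 4) vanishes at q ∈ {-4, -1, 4}.
Local minima of A (where A''>0): A(-4)=-1280, A(3)=-594. Local minima of B: B(-4)=-256, B(4)=-1280.
So the global minimum of F is A(-4) + B(4) + 5 = -1280 − 1280 + 5 = -2555, attained at (-4, 4).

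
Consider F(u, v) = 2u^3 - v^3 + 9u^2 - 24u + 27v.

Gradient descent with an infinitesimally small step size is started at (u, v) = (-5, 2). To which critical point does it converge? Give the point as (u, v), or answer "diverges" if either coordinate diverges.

F is separable, so gradient descent decouples: u follows -∂F/∂u, v follows -∂F/∂v.
∂F/∂u = 6(u - 1)(u + 4); at u=-5 this is 36, so u decreases.
∂F/∂v = -3(v - 3)(v + 3); at v=2 this is 15, so v decreases.
The u-coordinate has no critical point in that direction and runs off to infinity.

diverges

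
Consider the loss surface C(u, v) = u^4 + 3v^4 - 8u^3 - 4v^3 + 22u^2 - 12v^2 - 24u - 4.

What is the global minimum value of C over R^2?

-45

C(u,v) separates as P(u) + Q(v) − 4, so its minimum is min P + min Q − 4.
P'(u) = 4(u - 3)(u - 2)(u - 1) vanishes at u ∈ {1, 2, 3}; Q'(v) = 12v(v - 2)(v + 1) vanishes at v ∈ {-1, 0, 2}.
Local minima of P (where P''>0): P(1)=-9, P(3)=-9. Local minima of Q: Q(-1)=-5, Q(2)=-32.
So the global minimum of C is P(1) + Q(2) − 4 = -9 − 32 − 4 = -45, attained at (1, 2).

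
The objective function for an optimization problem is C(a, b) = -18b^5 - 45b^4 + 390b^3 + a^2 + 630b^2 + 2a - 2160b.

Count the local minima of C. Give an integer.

C separates as a function of a plus a function of b, so ∇C=0 decouples.
∂C/∂a = 2(a + 1) = 0 at a ∈ {-1}; ∂C/∂b = -90(b - 3)(b - 1)(b + 2)(b + 4) = 0 at b ∈ {-4, -2, 1, 3}.
The Hessian is diagonal: diag(C_aa, C_bb). Second derivatives: C_aa(-1)=2; C_bb(-4)=6300, C_bb(-2)=-2700, C_bb(1)=2700, C_bb(3)=-6300.
Local minima occur where both diagonal entries positive: (-1, -4), (-1, 1). Count: 2.

2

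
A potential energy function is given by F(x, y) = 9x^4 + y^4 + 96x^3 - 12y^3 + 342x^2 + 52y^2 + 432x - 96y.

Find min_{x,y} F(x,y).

F(x,y) separates as P(x) + Q(y), so its minimum is min P + min Q.
P'(x) = 36(x + 1)(x + 3)(x + 4) vanishes at x ∈ {-4, -3, -1}; Q'(y) = 4(y - 4)(y - 3)(y - 2) vanishes at y ∈ {2, 3, 4}.
Local minima of P (where P''>0): P(-4)=-96, P(-1)=-177. Local minima of Q: Q(2)=-64, Q(4)=-64.
So the global minimum of F is P(-1) + Q(2) = -177 − 64 = -241, attained at (-1, 2).

-241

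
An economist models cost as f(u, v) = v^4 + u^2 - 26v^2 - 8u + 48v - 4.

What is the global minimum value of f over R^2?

-372

f(u,v) separates as P(u) + Q(v) − 4, so its minimum is min P + min Q − 4.
P'(u) = 2u - 8 vanishes at u ∈ {4}; Q'(v) = 4(v - 3)(v - 1)(v + 4) vanishes at v ∈ {-4, 1, 3}.
Local minima of P (where P''>0): P(4)=-16. Local minima of Q: Q(-4)=-352, Q(3)=-9.
So the global minimum of f is P(4) + Q(-4) − 4 = -16 − 352 − 4 = -372, attained at (4, -4).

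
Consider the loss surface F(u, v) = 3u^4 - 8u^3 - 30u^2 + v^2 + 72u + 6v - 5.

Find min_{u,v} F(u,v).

F(u,v) separates as P(u) + Q(v) − 5, so its minimum is min P + min Q − 5.
P'(u) = 12(u - 3)(u - 1)(u + 2) vanishes at u ∈ {-2, 1, 3}; Q'(v) = 2v + 6 vanishes at v ∈ {-3}.
Local minima of P (where P''>0): P(-2)=-152, P(3)=-27. Local minima of Q: Q(-3)=-9.
So the global minimum of F is P(-2) + Q(-3) − 5 = -152 − 9 − 5 = -166, attained at (-2, -3).

-166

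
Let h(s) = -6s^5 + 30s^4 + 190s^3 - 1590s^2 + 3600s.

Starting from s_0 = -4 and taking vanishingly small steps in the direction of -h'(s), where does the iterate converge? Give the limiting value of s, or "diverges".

-5

h'(s) = -30(s - 4)(s - 3)(s - 2)(s + 5), so h'(-4) = 10080.
Gradient descent moves in the -h' direction, i.e. s is decreasing.
The nearest critical point in that direction is s = -5, where h'' = 15120 > 0 (a local minimum). The iterate converges there.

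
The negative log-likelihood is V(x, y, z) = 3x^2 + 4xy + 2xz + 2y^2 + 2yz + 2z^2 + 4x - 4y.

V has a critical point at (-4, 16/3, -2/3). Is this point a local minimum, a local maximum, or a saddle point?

local minimum

The Hessian is constant: H = [[6, 4, 2], [4, 4, 2], [2, 2, 4]].
Leading principal minors: Δ₁ = 6, Δ₂ = 8, Δ₃ = 24.
All leading minors are positive, so H is positive definite: a local minimum.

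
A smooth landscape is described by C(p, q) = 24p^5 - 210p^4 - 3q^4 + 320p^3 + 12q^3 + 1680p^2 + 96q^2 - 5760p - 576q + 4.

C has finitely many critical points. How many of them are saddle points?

C separates as a function of p plus a function of q, so ∇C=0 decouples.
∂C/∂p = 120(p - 4)(p - 3)(p - 2)(p + 2) = 0 at p ∈ {-2, 2, 3, 4}; ∂C/∂q = -12(q - 4)(q - 3)(q + 4) = 0 at q ∈ {-4, 3, 4}.
The Hessian is diagonal: diag(C_pp, C_qq). Second derivatives: C_pp(-2)=-14400, C_pp(2)=960, C_pp(3)=-600, C_pp(4)=1440; C_qq(-4)=-672, C_qq(3)=84, C_qq(4)=-96.
Saddle points occur where the two diagonal entries have opposite signs: (-2, 3), (2, -4), (2, 4), (3, 3), (4, -4), (4, 4). Count: 6.

6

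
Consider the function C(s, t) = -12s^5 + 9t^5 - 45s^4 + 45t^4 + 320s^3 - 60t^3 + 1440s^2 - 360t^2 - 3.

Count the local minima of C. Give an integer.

4

C separates as a function of s plus a function of t, so ∇C=0 decouples.
∂C/∂s = -60s(s - 4)(s + 3)(s + 4) = 0 at s ∈ {-4, -3, 0, 4}; ∂C/∂t = 45t(t - 2)(t + 2)(t + 4) = 0 at t ∈ {-4, -2, 0, 2}.
The Hessian is diagonal: diag(C_ss, C_tt). Second derivatives: C_ss(-4)=1920, C_ss(-3)=-1260, C_ss(0)=2880, C_ss(4)=-13440; C_tt(-4)=-2160, C_tt(-2)=720, C_tt(0)=-720, C_tt(2)=2160.
Local minima occur where both diagonal entries positive: (-4, -2), (-4, 2), (0, -2), (0, 2). Count: 4.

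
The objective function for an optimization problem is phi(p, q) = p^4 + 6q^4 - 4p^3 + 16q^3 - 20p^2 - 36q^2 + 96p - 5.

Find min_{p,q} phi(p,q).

phi(p,q) separates as A(p) + B(q) − 5, so its minimum is min A + min B − 5.
A'(p) = 4(p - 4)(p - 2)(p + 3) vanishes at p ∈ {-3, 2, 4}; B'(q) = 24q(q - 1)(q + 3) vanishes at q ∈ {-3, 0, 1}.
Local minima of A (where A''>0): A(-3)=-279, A(4)=64. Local minima of B: B(-3)=-270, B(1)=-14.
So the global minimum of phi is A(-3) + B(-3) − 5 = -279 − 270 − 5 = -554, attained at (-3, -3).

-554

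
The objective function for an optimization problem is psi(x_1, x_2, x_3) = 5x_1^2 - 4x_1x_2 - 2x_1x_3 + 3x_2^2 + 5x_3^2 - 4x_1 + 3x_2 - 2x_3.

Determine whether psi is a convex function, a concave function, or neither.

psi is quadratic, so its Hessian is the constant matrix H = [[10, -4, -2], [-4, 6, 0], [-2, 0, 10]].
Leading principal minors: 10, 44, 416.
All positive ⇒ H ≻ 0 ⇒ convex.

convex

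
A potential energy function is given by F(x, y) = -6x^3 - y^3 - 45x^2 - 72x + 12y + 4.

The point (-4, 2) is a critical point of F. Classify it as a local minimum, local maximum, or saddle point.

saddle point

The mixed partial ∂²F/∂x∂y is 0, so the Hessian at any point is diag(F_xx, F_yy) = diag(-18(2x + 5), -6y).
At (-4, 2): H = diag(54, -12).
The eigenvalues have opposite signs, so H is indefinite: a saddle point.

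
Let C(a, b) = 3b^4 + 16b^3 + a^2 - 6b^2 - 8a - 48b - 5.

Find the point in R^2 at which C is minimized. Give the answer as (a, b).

C(a,b) separates as P(a) + Q(b) − 5, so its minimum is min P + min Q − 5.
P'(a) = 2a - 8 vanishes at a ∈ {4}; Q'(b) = 12(b - 1)(b + 1)(b + 4) vanishes at b ∈ {-4, -1, 1}.
Local minima of P (where P''>0): P(4)=-16. Local minima of Q: Q(-4)=-160, Q(1)=-35.
So the global minimum of C is P(4) + Q(-4) − 5 = -16 − 160 − 5 = -181, attained at (4, -4).

(4, -4)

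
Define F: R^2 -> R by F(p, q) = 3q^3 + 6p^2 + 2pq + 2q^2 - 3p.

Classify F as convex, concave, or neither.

neither

The term 3q^3 is cubic, so the Hessian is not constant.
∂²F/∂q² = 18q + 4, which takes both signs as q varies (negative for sufficiently negative q). A diagonal entry of the Hessian changing sign means the Hessian is neither positive- nor negative-semidefinite on all of R^2.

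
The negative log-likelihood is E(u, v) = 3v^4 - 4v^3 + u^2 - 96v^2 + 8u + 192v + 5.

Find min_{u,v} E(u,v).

E(u,v) separates as P(u) + Q(v) + 5, so its minimum is min P + min Q + 5.
P'(u) = 2u + 8 vanishes at u ∈ {-4}; Q'(v) = 12(v - 4)(v - 1)(v + 4) vanishes at v ∈ {-4, 1, 4}.
Local minima of P (where P''>0): P(-4)=-16. Local minima of Q: Q(-4)=-1280, Q(4)=-256.
So the global minimum of E is P(-4) + Q(-4) + 5 = -16 − 1280 + 5 = -1291, attained at (-4, -4).

-1291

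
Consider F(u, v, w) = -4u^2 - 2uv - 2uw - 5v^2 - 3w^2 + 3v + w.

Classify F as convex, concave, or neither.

F is quadratic, so its Hessian is the constant matrix H = [[-8, -2, -2], [-2, -10, 0], [-2, 0, -6]].
Leading principal minors: -8, 76, -416.
Signs alternate −, +, − ⇒ H ≺ 0 ⇒ concave.

concave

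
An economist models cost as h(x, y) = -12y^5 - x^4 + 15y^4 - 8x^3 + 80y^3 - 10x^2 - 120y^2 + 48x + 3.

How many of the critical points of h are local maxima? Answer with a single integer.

h separates as a function of x plus a function of y, so ∇h=0 decouples.
∂h/∂x = -4(x - 1)(x + 3)(x + 4) = 0 at x ∈ {-4, -3, 1}; ∂h/∂y = -60y(y - 2)(y - 1)(y + 2) = 0 at y ∈ {-2, 0, 1, 2}.
The Hessian is diagonal: diag(h_xx, h_yy). Second derivatives: h_xx(-4)=-20, h_xx(-3)=16, h_xx(1)=-80; h_yy(-2)=1440, h_yy(0)=-240, h_yy(1)=180, h_yy(2)=-480.
Local maxima occur where both diagonal entries negative: (-4, 0), (-4, 2), (1, 0), (1, 2). Count: 4.

4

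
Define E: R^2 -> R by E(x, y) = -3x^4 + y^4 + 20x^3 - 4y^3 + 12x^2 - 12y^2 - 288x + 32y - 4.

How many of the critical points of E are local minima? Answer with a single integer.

2

E separates as a function of x plus a function of y, so ∇E=0 decouples.
∂E/∂x = -12(x - 4)(x - 3)(x + 2) = 0 at x ∈ {-2, 3, 4}; ∂E/∂y = 4(y - 4)(y - 1)(y + 2) = 0 at y ∈ {-2, 1, 4}.
The Hessian is diagonal: diag(E_xx, E_yy). Second derivatives: E_xx(-2)=-360, E_xx(3)=60, E_xx(4)=-72; E_yy(-2)=72, E_yy(1)=-36, E_yy(4)=72.
Local minima occur where both diagonal entries positive: (3, -2), (3, 4). Count: 2.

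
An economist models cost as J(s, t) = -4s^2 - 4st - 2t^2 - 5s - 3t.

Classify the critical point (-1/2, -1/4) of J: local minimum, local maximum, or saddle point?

local maximum

The Hessian of J is constant: H = [[-8, -4], [-4, -4]].
det(H) = (-8)·(-4) − (-4)² = 16.
det(H) > 0 and tr(H) = -12 < 0, so H is negative definite and the point is a local maximum.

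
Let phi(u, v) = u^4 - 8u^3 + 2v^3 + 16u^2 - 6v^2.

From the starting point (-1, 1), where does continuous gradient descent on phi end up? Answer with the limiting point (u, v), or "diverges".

(0, 2)

phi is separable, so gradient descent decouples: u follows -∂phi/∂u, v follows -∂phi/∂v.
∂phi/∂u = 4u(u - 4)(u - 2); at u=-1 this is -60, so u increases.
∂phi/∂v = 6v(v - 2); at v=1 this is -6, so v increases.
u converges to its nearest critical value 0 (a local min of the u-part); v converges to 2. The iterate converges to (0, 2).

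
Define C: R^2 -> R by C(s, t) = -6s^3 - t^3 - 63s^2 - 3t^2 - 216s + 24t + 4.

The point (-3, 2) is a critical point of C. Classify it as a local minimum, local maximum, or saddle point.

The mixed partial ∂²C/∂s∂t is 0, so the Hessian at any point is diag(C_ss, C_tt) = diag(-18(2s + 7), -6(t + 1)).
At (-3, 2): H = diag(-18, -18).
Both eigenvalues are negative, so H is negative definite: a local maximum.

local maximum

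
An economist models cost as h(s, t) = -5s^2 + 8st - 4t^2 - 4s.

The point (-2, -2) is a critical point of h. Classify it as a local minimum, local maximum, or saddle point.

The Hessian of h is constant: H = [[-10, 8], [8, -8]].
det(H) = (-10)·(-8) − 8² = 16.
det(H) > 0 and tr(H) = -18 < 0, so H is negative definite and the point is a local maximum.

local maximum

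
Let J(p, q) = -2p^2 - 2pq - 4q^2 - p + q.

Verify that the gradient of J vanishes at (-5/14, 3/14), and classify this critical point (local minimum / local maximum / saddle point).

∇J = (-4p - 2q - 1, -2p - 8q + 1); substituting (-5/14, 3/14) gives ∇J = (0, 0), so (-5/14, 3/14) is indeed a critical point.
The Hessian of J is constant: H = [[-4, -2], [-2, -8]].
det(H) = (-4)·(-8) − (-2)² = 28.
det(H) > 0 and tr(H) = -12 < 0, so H is negative definite and the point is a local maximum.

local maximum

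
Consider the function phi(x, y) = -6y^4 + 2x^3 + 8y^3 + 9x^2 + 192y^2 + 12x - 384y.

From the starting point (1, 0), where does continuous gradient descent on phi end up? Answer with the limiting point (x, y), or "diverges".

phi is separable, so gradient descent decouples: x follows -∂phi/∂x, y follows -∂phi/∂y.
∂phi/∂x = 6(x + 1)(x + 2); at x=1 this is 36, so x decreases.
∂phi/∂y = -24(y - 4)(y - 1)(y + 4); at y=0 this is -384, so y increases.
x converges to its nearest critical value -1 (a local min of the x-part); y converges to 1. The iterate converges to (-1, 1).

(-1, 1)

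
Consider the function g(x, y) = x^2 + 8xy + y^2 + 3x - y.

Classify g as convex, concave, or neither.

g is quadratic, so its Hessian is the constant matrix H = [[2, 8], [8, 2]].
det(H) = -60, tr(H) = 4.
det(H) < 0, so H is indefinite: neither convex nor concave.

neither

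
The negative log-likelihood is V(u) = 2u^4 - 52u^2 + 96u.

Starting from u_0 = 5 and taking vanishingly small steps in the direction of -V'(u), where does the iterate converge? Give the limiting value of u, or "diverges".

V'(u) = 8(u - 3)(u - 1)(u + 4), so V'(5) = 576.
Gradient descent moves in the -V' direction, i.e. u is decreasing.
The nearest critical point in that direction is u = 3, where V'' = 112 > 0 (a local minimum). The iterate converges there.

3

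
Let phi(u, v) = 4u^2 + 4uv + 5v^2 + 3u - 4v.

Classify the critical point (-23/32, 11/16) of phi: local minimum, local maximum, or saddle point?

local minimum

The Hessian of phi is constant: H = [[8, 4], [4, 10]].
det(H) = 8·10 − 4² = 64.
det(H) > 0 and tr(H) = 18 > 0, so H is positive definite and the point is a local minimum.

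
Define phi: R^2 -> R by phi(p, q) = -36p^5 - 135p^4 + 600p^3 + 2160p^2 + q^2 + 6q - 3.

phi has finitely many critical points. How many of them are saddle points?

phi separates as a function of p plus a function of q, so ∇phi=0 decouples.
∂phi/∂p = -180p(p - 3)(p + 2)(p + 4) = 0 at p ∈ {-4, -2, 0, 3}; ∂phi/∂q = 2(q + 3) = 0 at q ∈ {-3}.
The Hessian is diagonal: diag(phi_pp, phi_qq). Second derivatives: phi_pp(-4)=10080, phi_pp(-2)=-3600, phi_pp(0)=4320, phi_pp(3)=-18900; phi_qq(-3)=2.
Saddle points occur where the two diagonal entries have opposite signs: (-2, -3), (3, -3). Count: 2.

2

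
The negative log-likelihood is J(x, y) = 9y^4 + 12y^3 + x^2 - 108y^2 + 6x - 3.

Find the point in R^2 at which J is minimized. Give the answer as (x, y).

J(x,y) separates as P(x) + Q(y) − 3, so its minimum is min P + min Q − 3.
P'(x) = 2x + 6 vanishes at x ∈ {-3}; Q'(y) = 36y(y - 2)(y + 3) vanishes at y ∈ {-3, 0, 2}.
Local minima of P (where P''>0): P(-3)=-9. Local minima of Q: Q(-3)=-567, Q(2)=-192.
So the global minimum of J is P(-3) + Q(-3) − 3 = -9 − 567 − 3 = -579, attained at (-3, -3).

(-3, -3)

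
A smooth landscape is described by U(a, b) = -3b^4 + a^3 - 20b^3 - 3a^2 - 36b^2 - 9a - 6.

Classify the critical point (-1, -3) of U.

local maximum

The mixed partial ∂²U/∂a∂b is 0, so the Hessian at any point is diag(U_aa, U_bb) = diag(6(a - 1), -12(3b^2 + 10b + 6)).
At (-1, -3): H = diag(-12, -36).
Both eigenvalues are negative, so H is negative definite: a local maximum.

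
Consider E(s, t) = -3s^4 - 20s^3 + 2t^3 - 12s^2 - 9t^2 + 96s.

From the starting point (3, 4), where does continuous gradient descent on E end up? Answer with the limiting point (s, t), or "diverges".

diverges

E is separable, so gradient descent decouples: s follows -∂E/∂s, t follows -∂E/∂t.
∂E/∂s = -12(s - 1)(s + 2)(s + 4); at s=3 this is -840, so s increases.
∂E/∂t = 6t(t - 3); at t=4 this is 24, so t decreases.
The s-coordinate has no critical point in that direction and runs off to infinity.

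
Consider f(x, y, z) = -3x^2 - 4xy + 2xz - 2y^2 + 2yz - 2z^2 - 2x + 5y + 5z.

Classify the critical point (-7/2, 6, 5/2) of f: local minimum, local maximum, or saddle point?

local maximum

The Hessian is constant: H = [[-6, -4, 2], [-4, -4, 2], [2, 2, -4]].
Leading principal minors: Δ₁ = -6, Δ₂ = 8, Δ₃ = -24.
The minors alternate sign starting negative (−, +, −), so H is negative definite: a local maximum.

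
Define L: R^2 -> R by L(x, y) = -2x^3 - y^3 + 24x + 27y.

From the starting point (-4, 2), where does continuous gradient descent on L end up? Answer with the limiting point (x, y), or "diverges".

L is separable, so gradient descent decouples: x follows -∂L/∂x, y follows -∂L/∂y.
∂L/∂x = -6(x - 2)(x + 2); at x=-4 this is -72, so x increases.
∂L/∂y = -3(y - 3)(y + 3); at y=2 this is 15, so y decreases.
x converges to its nearest critical value -2 (a local min of the x-part); y converges to -3. The iterate converges to (-2, -3).

(-2, -3)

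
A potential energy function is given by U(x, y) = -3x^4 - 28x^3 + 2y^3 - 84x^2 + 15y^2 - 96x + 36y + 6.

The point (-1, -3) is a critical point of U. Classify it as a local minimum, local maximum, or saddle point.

The mixed partial ∂²U/∂x∂y is 0, so the Hessian at any point is diag(U_xx, U_yy) = diag(-12(3x^2 + 14x + 14), 6(2y + 5)).
At (-1, -3): H = diag(-36, -6).
Both eigenvalues are negative, so H is negative definite: a local maximum.

local maximum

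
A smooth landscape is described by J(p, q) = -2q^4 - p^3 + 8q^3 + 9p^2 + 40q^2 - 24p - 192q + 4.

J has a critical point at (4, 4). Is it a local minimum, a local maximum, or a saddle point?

local maximum

The mixed partial ∂²J/∂p∂q is 0, so the Hessian at any point is diag(J_pp, J_qq) = diag(6(-p + 3), 8(-3q^2 + 6q + 10)).
At (4, 4): H = diag(-6, -112).
Both eigenvalues are negative, so H is negative definite: a local maximum.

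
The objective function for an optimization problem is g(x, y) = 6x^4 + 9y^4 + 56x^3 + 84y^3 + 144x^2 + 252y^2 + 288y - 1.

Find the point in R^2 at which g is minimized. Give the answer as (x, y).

g(x,y) separates as P(x) + Q(y) − 1, so its minimum is min P + min Q − 1.
P'(x) = 24x(x + 3)(x + 4) vanishes at x ∈ {-4, -3, 0}; Q'(y) = 36(y + 1)(y + 2)(y + 4) vanishes at y ∈ {-4, -2, -1}.
Local minima of P (where P''>0): P(-4)=256, P(0)=0. Local minima of Q: Q(-4)=-192, Q(-1)=-111.
So the global minimum of g is P(0) + Q(-4) − 1 = 0 − 192 − 1 = -193, attained at (0, -4).

(0, -4)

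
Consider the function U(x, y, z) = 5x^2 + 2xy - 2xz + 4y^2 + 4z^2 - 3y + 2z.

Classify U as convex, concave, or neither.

U is quadratic, so its Hessian is the constant matrix H = [[10, 2, -2], [2, 8, 0], [-2, 0, 8]].
Leading principal minors: 10, 76, 576.
All positive ⇒ H ≻ 0 ⇒ convex.

convex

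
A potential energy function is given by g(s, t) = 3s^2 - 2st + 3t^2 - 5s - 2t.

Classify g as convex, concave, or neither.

convex

g is quadratic, so its Hessian is the constant matrix H = [[6, -2], [-2, 6]].
det(H) = 32, tr(H) = 12.
det(H) > 0 and tr(H) > 0, so H is positive definite everywhere: convex.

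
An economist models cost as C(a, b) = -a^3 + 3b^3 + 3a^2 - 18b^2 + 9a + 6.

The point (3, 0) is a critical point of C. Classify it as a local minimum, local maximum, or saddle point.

local maximum

The mixed partial ∂²C/∂a∂b is 0, so the Hessian at any point is diag(C_aa, C_bb) = diag(6(-a + 1), 18(b - 2)).
At (3, 0): H = diag(-12, -36).
Both eigenvalues are negative, so H is negative definite: a local maximum.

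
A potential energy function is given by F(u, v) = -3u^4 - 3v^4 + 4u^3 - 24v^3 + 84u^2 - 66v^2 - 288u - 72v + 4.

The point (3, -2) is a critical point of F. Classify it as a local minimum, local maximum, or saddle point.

saddle point

The mixed partial ∂²F/∂u∂v is 0, so the Hessian at any point is diag(F_uu, F_vv) = diag(12(-3u^2 + 2u + 14), -12(3v^2 + 12v + 11)).
At (3, -2): H = diag(-84, 12).
The eigenvalues have opposite signs, so H is indefinite: a saddle point.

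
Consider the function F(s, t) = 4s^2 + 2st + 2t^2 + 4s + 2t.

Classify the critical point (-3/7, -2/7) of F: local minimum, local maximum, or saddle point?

local minimum

The Hessian of F is constant: H = [[8, 2], [2, 4]].
det(H) = 8·4 − 2² = 28.
det(H) > 0 and tr(H) = 12 > 0, so H is positive definite and the point is a local minimum.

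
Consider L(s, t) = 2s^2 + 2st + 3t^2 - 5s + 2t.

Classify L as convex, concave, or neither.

convex

L is quadratic, so its Hessian is the constant matrix H = [[4, 2], [2, 6]].
det(H) = 20, tr(H) = 10.
det(H) > 0 and tr(H) > 0, so H is positive definite everywhere: convex.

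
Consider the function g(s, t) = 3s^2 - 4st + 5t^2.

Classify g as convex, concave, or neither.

g is quadratic, so its Hessian is the constant matrix H = [[6, -4], [-4, 10]].
det(H) = 44, tr(H) = 16.
det(H) > 0 and tr(H) > 0, so H is positive definite everywhere: convex.

convex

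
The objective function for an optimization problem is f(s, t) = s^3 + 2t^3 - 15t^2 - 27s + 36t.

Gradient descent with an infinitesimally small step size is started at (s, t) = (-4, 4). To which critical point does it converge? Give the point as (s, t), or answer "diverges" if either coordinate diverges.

diverges

f is separable, so gradient descent decouples: s follows -∂f/∂s, t follows -∂f/∂t.
∂f/∂s = 3(s - 3)(s + 3); at s=-4 this is 21, so s decreases.
∂f/∂t = 6(t - 3)(t - 2); at t=4 this is 12, so t decreases.
The s-coordinate has no critical point in that direction and runs off to infinity.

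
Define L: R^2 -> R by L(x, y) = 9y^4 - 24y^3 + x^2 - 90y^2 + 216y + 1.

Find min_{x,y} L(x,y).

L(x,y) separates as P(x) + Q(y) + 1, so its minimum is min P + min Q + 1.
P'(x) = 2x vanishes at x ∈ {0}; Q'(y) = 36(y - 3)(y - 1)(y + 2) vanishes at y ∈ {-2, 1, 3}.
Local minima of P (where P''>0): P(0)=0. Local minima of Q: Q(-2)=-456, Q(3)=-81.
So the global minimum of L is P(0) + Q(-2) + 1 = 0 − 456 + 1 = -455, attained at (0, -2).

-455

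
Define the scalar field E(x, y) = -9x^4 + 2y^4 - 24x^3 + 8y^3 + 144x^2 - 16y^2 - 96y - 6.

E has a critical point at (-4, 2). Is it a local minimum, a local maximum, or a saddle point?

saddle point

The mixed partial ∂²E/∂x∂y is 0, so the Hessian at any point is diag(E_xx, E_yy) = diag(36(-3x^2 - 4x + 8), 8(3y^2 + 6y - 4)).
At (-4, 2): H = diag(-864, 160).
The eigenvalues have opposite signs, so H is indefinite: a saddle point.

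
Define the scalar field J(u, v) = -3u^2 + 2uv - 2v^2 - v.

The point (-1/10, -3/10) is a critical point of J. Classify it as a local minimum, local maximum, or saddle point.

The Hessian of J is constant: H = [[-6, 2], [2, -4]].
det(H) = (-6)·(-4) − 2² = 20.
det(H) > 0 and tr(H) = -10 < 0, so H is negative definite and the point is a local maximum.

local maximum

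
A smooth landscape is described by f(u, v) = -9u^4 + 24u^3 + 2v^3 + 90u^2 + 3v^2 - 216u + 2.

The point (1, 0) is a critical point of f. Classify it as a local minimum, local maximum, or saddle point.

The mixed partial ∂²f/∂u∂v is 0, so the Hessian at any point is diag(f_uu, f_vv) = diag(36(-3u^2 + 4u + 5), 6(2v + 1)).
At (1, 0): H = diag(216, 6).
Both eigenvalues are positive, so H is positive definite: a local minimum.

local minimum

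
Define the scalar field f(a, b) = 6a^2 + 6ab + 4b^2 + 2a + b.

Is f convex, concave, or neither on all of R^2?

convex

f is quadratic, so its Hessian is the constant matrix H = [[12, 6], [6, 8]].
det(H) = 60, tr(H) = 20.
det(H) > 0 and tr(H) > 0, so H is positive definite everywhere: convex.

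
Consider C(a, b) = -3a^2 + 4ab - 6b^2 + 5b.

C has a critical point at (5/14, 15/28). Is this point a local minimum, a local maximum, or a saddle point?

The Hessian of C is constant: H = [[-6, 4], [4, -12]].
det(H) = (-6)·(-12) − 4² = 56.
det(H) > 0 and tr(H) = -18 < 0, so H is negative definite and the point is a local maximum.

local maximum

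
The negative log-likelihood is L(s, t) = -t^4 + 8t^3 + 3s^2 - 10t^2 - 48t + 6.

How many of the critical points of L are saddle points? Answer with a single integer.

2

L separates as a function of s plus a function of t, so ∇L=0 decouples.
∂L/∂s = 6s = 0 at s ∈ {0}; ∂L/∂t = -4(t - 4)(t - 3)(t + 1) = 0 at t ∈ {-1, 3, 4}.
The Hessian is diagonal: diag(L_ss, L_tt). Second derivatives: L_ss(0)=6; L_tt(-1)=-80, L_tt(3)=16, L_tt(4)=-20.
Saddle points occur where the two diagonal entries have opposite signs: (0, -1), (0, 4). Count: 2.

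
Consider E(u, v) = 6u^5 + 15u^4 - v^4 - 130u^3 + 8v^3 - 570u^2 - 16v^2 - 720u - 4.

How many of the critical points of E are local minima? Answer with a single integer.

2

E separates as a function of u plus a function of v, so ∇E=0 decouples.
∂E/∂u = 30(u - 4)(u + 1)(u + 2)(u + 3) = 0 at u ∈ {-3, -2, -1, 4}; ∂E/∂v = -4v(v - 4)(v - 2) = 0 at v ∈ {0, 2, 4}.
The Hessian is diagonal: diag(E_uu, E_vv). Second derivatives: E_uu(-3)=-420, E_uu(-2)=180, E_uu(-1)=-300, E_uu(4)=6300; E_vv(0)=-32, E_vv(2)=16, E_vv(4)=-32.
Local minima occur where both diagonal entries positive: (-2, 2), (4, 2). Count: 2.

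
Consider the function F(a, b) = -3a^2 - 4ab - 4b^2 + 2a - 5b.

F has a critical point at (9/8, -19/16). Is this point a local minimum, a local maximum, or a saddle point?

The Hessian of F is constant: H = [[-6, -4], [-4, -8]].
det(H) = (-6)·(-8) − (-4)² = 32.
det(H) > 0 and tr(H) = -14 < 0, so H is negative definite and the point is a local maximum.

local maximum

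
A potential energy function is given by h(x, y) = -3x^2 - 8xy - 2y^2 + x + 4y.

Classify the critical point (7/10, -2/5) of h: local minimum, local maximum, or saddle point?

saddle point

The Hessian of h is constant: H = [[-6, -8], [-8, -4]].
det(H) = (-6)·(-4) − (-8)² = -40.
Since det(H) < 0, H is indefinite and the critical point is a saddle point.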